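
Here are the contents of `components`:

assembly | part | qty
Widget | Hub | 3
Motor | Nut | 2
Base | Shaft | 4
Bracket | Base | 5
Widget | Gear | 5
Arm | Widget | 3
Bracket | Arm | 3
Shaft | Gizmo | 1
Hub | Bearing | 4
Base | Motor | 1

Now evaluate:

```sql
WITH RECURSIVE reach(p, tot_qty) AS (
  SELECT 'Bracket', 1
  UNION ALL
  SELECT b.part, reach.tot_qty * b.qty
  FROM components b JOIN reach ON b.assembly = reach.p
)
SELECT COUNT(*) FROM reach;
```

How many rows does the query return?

11

Base: (Bracket, tot_qty=1).
Iteration 1: components of {Bracket} -> Arm = 1*3 = 3, Base = 1*5 = 5.
Iteration 2: components of {Arm,Base} -> Motor = 5*1 = 5, Shaft = 5*4 = 20, Widget = 3*3 = 9.
Iteration 3: components of {Motor,Shaft,Widget} -> Gear = 9*5 = 45, Gizmo = 20*1 = 20, Hub = 9*3 = 27, Nut = 5*2 = 10.
Iteration 4: components of {Gear,Gizmo,Hub,Nut} -> Bearing = 27*4 = 108.
Iteration 5: no further components; recursion stops.
Total rows emitted: 11.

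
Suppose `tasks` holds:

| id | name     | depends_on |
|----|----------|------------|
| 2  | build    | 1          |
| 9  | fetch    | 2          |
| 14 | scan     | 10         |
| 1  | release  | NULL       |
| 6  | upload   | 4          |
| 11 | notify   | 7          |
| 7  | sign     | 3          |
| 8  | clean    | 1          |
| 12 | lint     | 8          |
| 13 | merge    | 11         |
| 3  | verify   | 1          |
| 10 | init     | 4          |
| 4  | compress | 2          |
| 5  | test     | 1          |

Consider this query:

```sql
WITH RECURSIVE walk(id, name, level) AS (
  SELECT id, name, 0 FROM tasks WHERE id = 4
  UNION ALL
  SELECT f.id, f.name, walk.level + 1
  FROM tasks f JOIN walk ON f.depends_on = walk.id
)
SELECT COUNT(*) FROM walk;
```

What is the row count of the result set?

4

Base: id=4 (compress) at level 0.
Iteration 1: rows with depends_on in {4} -> upload (id 6, level 1), init (id 10, level 1).
Iteration 2: rows with depends_on in {6,10} -> scan (id 14, level 2).
Iteration 3: no rows with depends_on in {14}; recursion stops.
Total rows emitted: 4.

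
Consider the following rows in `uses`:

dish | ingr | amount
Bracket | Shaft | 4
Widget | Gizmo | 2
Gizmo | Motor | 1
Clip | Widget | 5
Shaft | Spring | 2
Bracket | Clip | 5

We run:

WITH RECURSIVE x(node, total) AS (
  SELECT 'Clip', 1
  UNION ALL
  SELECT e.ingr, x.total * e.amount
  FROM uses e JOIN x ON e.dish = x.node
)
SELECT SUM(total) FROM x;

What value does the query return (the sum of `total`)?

Base: (Clip, total=1).
Iteration 1: components of {Clip} -> Widget = 1*5 = 5.
Iteration 2: components of {Widget} -> Gizmo = 5*2 = 10.
Iteration 3: components of {Gizmo} -> Motor = 10*1 = 10.
Iteration 4: no further components; recursion stops.
SUM(total) = 1 + 5 + 10 + 10 = 26.

26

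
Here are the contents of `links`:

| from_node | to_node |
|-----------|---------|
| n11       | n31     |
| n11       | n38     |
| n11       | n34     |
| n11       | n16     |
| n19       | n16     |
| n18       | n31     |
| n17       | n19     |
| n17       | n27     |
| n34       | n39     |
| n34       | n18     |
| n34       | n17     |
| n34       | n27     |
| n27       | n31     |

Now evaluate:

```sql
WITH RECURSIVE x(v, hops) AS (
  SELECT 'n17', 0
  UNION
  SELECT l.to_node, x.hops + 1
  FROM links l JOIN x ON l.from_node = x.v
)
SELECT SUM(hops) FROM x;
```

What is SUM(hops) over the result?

6

Base: (n17, hops=0).
Iteration 1: edges from {n17} -> (n19, hops=1), (n27, hops=1).
Iteration 2: edges from {n19,n27} -> (n16, hops=2), (n31, hops=2).
Iteration 3: no outgoing edges from {n16,n31}; recursion stops.
SUM(hops) = 0 + 1 + 1 + 2 + 2 = 6.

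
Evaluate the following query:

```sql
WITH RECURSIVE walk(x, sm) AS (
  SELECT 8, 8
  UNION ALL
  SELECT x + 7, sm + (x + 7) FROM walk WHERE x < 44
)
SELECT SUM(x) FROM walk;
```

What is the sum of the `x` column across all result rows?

203

Base: x=8, sm=8.
Iteration 1: 8 < 44 holds -> x = 8 + 7 = 15, sm = 8 + 15 = 23.
Iteration 2: 15 < 44 holds -> x = 15 + 7 = 22, sm = 23 + 22 = 45.
Iteration 3: 22 < 44 holds -> x = 22 + 7 = 29, sm = 45 + 29 = 74.
Iteration 4: 29 < 44 holds -> x = 29 + 7 = 36, sm = 74 + 36 = 110.
Iteration 5: 36 < 44 holds -> x = 36 + 7 = 43, sm = 110 + 43 = 153.
Iteration 6: 43 < 44 holds -> x = 43 + 7 = 50, sm = 153 + 50 = 203.
Iteration 7: 50 < 44 fails; recursion stops.
SUM(x) = 8 + 15 + 22 + 29 + 36 + 43 + 50 = 203.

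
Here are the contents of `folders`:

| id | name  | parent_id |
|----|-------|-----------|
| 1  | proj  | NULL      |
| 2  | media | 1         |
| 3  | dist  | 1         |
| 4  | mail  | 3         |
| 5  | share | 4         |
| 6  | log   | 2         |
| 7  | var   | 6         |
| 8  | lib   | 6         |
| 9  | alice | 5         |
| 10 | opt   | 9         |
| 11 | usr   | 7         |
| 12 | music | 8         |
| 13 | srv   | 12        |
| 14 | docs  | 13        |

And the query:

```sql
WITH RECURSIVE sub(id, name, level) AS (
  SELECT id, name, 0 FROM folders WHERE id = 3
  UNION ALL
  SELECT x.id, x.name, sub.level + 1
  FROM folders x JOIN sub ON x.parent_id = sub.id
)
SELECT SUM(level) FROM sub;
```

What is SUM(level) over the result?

Base: id=3 (dist) at level 0.
Iteration 1: rows with parent_id in {3} -> mail (id 4, level 1).
Iteration 2: rows with parent_id in {4} -> share (id 5, level 2).
Iteration 3: rows with parent_id in {5} -> alice (id 9, level 3).
Iteration 4: rows with parent_id in {9} -> opt (id 10, level 4).
Iteration 5: no rows with parent_id in {10}; recursion stops.
SUM(level) = 0 + 1 + 2 + 3 + 4 = 10.

10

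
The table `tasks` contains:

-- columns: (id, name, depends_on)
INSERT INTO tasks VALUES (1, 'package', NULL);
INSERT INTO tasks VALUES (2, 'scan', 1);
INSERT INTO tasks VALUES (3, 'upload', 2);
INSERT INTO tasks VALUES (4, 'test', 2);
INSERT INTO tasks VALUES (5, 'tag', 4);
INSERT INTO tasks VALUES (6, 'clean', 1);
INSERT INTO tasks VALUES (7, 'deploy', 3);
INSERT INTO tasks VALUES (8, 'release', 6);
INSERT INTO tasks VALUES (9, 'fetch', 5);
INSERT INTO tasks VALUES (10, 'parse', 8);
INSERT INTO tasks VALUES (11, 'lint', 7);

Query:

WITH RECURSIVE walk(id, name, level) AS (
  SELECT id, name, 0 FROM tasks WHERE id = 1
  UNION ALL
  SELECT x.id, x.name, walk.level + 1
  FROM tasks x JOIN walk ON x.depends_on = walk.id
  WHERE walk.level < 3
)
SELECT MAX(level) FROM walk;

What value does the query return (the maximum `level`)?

3

Base: id=1 (package) at level 0.
Iteration 1: rows with depends_on in {1} -> scan (id 2, level 1), clean (id 6, level 1).
Iteration 2: rows with depends_on in {2,6} -> upload (id 3, level 2), test (id 4, level 2), release (id 8, level 2).
Iteration 3: rows with depends_on in {3,4,8} -> tag (id 5, level 3), deploy (id 7, level 3), parse (id 10, level 3).
Iteration 4: level < 3 fails for all current rows; recursion stops.
level values: 0, 1, 1, 2, 2, 2, 3, 3, 3; the maximum is 3.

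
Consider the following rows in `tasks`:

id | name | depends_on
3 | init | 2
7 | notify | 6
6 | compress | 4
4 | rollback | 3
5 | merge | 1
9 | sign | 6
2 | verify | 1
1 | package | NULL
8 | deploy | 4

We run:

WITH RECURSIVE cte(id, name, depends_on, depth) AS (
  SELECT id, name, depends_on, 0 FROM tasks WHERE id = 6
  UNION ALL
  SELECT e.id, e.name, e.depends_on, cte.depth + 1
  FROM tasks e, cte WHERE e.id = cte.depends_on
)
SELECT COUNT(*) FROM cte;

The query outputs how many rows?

5

Base: id=6 (compress), depends_on=4, depth 0.
Iteration 1: join on id=4 -> rollback (id 4, depends_on=3, depth 1).
Iteration 2: join on id=3 -> init (id 3, depends_on=2, depth 2).
Iteration 3: join on id=2 -> verify (id 2, depends_on=1, depth 3).
Iteration 4: join on id=1 -> package (id 1, depends_on=NULL, depth 4).
Iteration 5: depends_on is NULL; no match; recursion stops.
Total rows emitted: 5.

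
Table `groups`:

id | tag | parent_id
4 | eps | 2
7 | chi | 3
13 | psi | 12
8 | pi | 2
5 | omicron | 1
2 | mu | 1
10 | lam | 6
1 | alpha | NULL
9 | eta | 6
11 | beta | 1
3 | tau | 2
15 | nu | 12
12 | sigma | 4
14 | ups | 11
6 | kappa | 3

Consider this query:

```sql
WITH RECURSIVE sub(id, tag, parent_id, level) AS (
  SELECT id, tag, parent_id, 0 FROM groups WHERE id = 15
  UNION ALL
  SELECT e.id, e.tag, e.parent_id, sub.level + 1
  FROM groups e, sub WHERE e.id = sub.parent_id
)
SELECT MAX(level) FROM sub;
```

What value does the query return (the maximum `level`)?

4

Base: id=15 (nu), parent_id=12, level 0.
Iteration 1: join on id=12 -> sigma (id 12, parent_id=4, level 1).
Iteration 2: join on id=4 -> eps (id 4, parent_id=2, level 2).
Iteration 3: join on id=2 -> mu (id 2, parent_id=1, level 3).
Iteration 4: join on id=1 -> alpha (id 1, parent_id=NULL, level 4).
Iteration 5: parent_id is NULL; no match; recursion stops.
level values: 0, 1, 2, 3, 4; the maximum is 4.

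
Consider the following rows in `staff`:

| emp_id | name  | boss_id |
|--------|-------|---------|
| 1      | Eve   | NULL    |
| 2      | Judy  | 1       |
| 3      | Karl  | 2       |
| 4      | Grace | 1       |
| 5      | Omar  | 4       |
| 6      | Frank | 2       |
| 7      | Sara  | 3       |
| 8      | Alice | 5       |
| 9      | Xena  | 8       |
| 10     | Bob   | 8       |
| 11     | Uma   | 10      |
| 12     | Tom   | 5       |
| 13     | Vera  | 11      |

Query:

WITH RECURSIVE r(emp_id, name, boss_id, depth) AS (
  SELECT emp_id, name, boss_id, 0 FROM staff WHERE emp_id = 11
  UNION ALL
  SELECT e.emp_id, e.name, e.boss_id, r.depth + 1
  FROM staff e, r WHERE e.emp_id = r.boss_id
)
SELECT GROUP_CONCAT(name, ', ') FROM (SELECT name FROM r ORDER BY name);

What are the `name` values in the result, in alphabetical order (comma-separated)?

Alice, Bob, Eve, Grace, Omar, Uma

Base: emp_id=11 (Uma), boss_id=10, depth 0.
Iteration 1: join on emp_id=10 -> Bob (id 10, boss_id=8, depth 1).
Iteration 2: join on emp_id=8 -> Alice (id 8, boss_id=5, depth 2).
Iteration 3: join on emp_id=5 -> Omar (id 5, boss_id=4, depth 3).
Iteration 4: join on emp_id=4 -> Grace (id 4, boss_id=1, depth 4).
Iteration 5: join on emp_id=1 -> Eve (id 1, boss_id=NULL, depth 5).
Iteration 6: boss_id is NULL; no match; recursion stops.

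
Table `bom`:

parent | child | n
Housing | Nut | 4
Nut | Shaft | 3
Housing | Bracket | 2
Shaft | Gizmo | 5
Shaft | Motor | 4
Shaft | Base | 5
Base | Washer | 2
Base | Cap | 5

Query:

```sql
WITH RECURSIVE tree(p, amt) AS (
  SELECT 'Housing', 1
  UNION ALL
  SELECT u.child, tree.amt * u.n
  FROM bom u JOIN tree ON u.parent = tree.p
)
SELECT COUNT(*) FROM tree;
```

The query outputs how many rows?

Base: (Housing, amt=1).
Iteration 1: components of {Housing} -> Bracket = 1*2 = 2, Nut = 1*4 = 4.
Iteration 2: components of {Bracket,Nut} -> Shaft = 4*3 = 12.
Iteration 3: components of {Shaft} -> Base = 12*5 = 60, Gizmo = 12*5 = 60, Motor = 12*4 = 48.
Iteration 4: components of {Base,Gizmo,Motor} -> Cap = 60*5 = 300, Washer = 60*2 = 120.
Iteration 5: no further components; recursion stops.
Total rows emitted: 9.

9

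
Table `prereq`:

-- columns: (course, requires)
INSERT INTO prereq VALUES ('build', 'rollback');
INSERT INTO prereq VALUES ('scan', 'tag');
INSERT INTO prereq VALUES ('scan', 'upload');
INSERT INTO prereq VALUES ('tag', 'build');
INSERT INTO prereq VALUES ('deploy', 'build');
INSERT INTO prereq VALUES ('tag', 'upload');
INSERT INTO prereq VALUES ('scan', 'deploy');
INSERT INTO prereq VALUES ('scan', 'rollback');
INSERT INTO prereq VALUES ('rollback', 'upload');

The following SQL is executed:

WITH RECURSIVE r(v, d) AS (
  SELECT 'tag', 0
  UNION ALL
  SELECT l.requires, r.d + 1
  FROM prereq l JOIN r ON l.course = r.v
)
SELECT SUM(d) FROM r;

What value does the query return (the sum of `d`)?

Base: (tag, d=0).
Iteration 1: edges from {tag} -> (build, d=1), (upload, d=1).
Iteration 2: edges from {build,upload} -> (rollback, d=2).
Iteration 3: edges from {rollback} -> (upload, d=3).
Iteration 4: no outgoing edges from {upload}; recursion stops.
SUM(d) = 0 + 1 + 1 + 2 + 3 = 7.

7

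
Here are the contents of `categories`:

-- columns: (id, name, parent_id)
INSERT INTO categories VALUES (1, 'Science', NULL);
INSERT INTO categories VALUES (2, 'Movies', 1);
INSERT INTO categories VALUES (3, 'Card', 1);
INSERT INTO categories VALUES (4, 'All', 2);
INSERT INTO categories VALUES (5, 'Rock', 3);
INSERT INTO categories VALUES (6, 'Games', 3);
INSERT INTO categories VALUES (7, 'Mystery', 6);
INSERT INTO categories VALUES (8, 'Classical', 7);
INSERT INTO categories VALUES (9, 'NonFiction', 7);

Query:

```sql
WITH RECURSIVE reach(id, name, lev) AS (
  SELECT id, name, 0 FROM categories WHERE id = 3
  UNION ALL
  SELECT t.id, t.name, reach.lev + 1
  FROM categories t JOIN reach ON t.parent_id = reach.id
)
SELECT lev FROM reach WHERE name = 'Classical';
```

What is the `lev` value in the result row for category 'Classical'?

Base: id=3 (Card) at lev 0.
Iteration 1: rows with parent_id in {3} -> Rock (id 5, lev 1), Games (id 6, lev 1).
Iteration 2: rows with parent_id in {5,6} -> Mystery (id 7, lev 2).
Iteration 3: rows with parent_id in {7} -> Classical (id 8, lev 3), NonFiction (id 9, lev 3).
Iteration 4: no rows with parent_id in {8,9}; recursion stops.

3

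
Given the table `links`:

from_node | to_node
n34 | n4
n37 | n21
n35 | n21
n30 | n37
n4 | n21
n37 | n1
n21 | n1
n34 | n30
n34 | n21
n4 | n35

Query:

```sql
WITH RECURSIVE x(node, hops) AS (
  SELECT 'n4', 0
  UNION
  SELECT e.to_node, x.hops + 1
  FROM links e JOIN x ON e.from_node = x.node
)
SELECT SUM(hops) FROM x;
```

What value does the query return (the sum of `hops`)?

9

Base: (n4, hops=0).
Iteration 1: edges from {n4} -> (n21, hops=1), (n35, hops=1).
Iteration 2: edges from {n21,n35} -> (n1, hops=2), (n21, hops=2).
Iteration 3: edges from {n1,n21} -> (n1, hops=3).
Iteration 4: no outgoing edges from {n1}; recursion stops.
SUM(hops) = 0 + 1 + 1 + 2 + 2 + 3 = 9.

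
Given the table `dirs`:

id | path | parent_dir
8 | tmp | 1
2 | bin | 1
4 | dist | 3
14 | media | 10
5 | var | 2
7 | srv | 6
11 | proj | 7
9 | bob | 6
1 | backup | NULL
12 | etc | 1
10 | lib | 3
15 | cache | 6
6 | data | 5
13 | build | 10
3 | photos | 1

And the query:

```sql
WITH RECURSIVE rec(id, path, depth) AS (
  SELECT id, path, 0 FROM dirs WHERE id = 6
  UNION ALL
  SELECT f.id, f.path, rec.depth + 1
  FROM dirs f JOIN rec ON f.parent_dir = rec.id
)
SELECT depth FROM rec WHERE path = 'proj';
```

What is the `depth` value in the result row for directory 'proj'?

Base: id=6 (data) at depth 0.
Iteration 1: rows with parent_dir in {6} -> srv (id 7, depth 1), bob (id 9, depth 1), cache (id 15, depth 1).
Iteration 2: rows with parent_dir in {7,9,15} -> proj (id 11, depth 2).
Iteration 3: no rows with parent_dir in {11}; recursion stops.

2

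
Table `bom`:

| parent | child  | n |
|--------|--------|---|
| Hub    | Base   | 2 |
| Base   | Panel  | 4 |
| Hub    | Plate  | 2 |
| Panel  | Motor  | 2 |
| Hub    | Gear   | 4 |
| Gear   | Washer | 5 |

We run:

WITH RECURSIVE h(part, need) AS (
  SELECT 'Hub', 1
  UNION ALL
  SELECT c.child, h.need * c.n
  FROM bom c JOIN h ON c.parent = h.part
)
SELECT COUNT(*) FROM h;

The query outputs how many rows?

7

Base: (Hub, need=1).
Iteration 1: components of {Hub} -> Base = 1*2 = 2, Gear = 1*4 = 4, Plate = 1*2 = 2.
Iteration 2: components of {Base,Gear,Plate} -> Panel = 2*4 = 8, Washer = 4*5 = 20.
Iteration 3: components of {Panel,Washer} -> Motor = 8*2 = 16.
Iteration 4: no further components; recursion stops.
Total rows emitted: 7.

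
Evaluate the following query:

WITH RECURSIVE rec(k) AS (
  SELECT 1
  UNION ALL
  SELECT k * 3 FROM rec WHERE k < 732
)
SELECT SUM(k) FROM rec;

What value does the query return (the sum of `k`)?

Base: k=1.
Iteration 1: 1 < 732 holds -> k = 1 * 3 = 3.
Iteration 2: 3 < 732 holds -> k = 3 * 3 = 9.
Iteration 3: 9 < 732 holds -> k = 9 * 3 = 27.
Iteration 4: 27 < 732 holds -> k = 27 * 3 = 81.
Iteration 5: 81 < 732 holds -> k = 81 * 3 = 243.
Iteration 6: 243 < 732 holds -> k = 243 * 3 = 729.
Iteration 7: 729 < 732 holds -> k = 729 * 3 = 2187.
Iteration 8: 2187 < 732 fails; recursion stops.
SUM(k) = 1 + 3 + 9 + 27 + 81 + 243 + 729 + 2187 = 3280.

3280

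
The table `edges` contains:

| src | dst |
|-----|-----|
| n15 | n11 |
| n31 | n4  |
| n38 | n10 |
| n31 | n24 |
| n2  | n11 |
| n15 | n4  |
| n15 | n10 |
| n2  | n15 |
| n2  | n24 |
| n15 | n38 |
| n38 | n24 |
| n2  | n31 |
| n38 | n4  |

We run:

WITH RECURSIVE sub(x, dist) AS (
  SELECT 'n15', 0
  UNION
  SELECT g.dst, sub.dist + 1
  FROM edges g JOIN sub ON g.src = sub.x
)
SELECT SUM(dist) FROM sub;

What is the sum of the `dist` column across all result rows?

Base: (n15, dist=0).
Iteration 1: edges from {n15} -> (n10, dist=1), (n11, dist=1), (n38, dist=1), (n4, dist=1).
Iteration 2: edges from {n10,n11,n38,n4} -> (n10, dist=2), (n24, dist=2), (n4, dist=2).
Iteration 3: no outgoing edges from {n10,n24,n4}; recursion stops.
SUM(dist) = 0 + 1 + 1 + 1 + 1 + 2 + 2 + 2 = 10.

10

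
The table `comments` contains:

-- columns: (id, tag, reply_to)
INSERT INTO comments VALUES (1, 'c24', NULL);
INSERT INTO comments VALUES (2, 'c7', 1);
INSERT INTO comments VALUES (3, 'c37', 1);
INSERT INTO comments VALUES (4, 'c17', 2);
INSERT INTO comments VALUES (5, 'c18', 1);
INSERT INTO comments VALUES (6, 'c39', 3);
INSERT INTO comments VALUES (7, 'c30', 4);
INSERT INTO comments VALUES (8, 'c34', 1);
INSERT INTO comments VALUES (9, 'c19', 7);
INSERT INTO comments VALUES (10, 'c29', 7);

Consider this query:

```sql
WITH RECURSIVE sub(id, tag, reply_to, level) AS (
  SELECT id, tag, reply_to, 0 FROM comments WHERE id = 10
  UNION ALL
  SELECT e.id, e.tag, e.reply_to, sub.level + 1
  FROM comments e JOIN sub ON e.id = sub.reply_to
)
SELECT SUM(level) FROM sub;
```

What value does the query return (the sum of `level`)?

Base: id=10 (c29), reply_to=7, level 0.
Iteration 1: join on id=7 -> c30 (id 7, reply_to=4, level 1).
Iteration 2: join on id=4 -> c17 (id 4, reply_to=2, level 2).
Iteration 3: join on id=2 -> c7 (id 2, reply_to=1, level 3).
Iteration 4: join on id=1 -> c24 (id 1, reply_to=NULL, level 4).
Iteration 5: reply_to is NULL; no match; recursion stops.
SUM(level) = 0 + 1 + 2 + 3 + 4 = 10.

10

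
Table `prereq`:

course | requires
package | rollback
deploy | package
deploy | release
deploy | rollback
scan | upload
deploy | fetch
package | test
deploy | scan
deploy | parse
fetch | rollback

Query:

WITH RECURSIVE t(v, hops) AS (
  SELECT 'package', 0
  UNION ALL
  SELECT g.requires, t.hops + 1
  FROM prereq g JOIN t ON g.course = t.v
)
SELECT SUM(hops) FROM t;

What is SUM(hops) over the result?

2

Base: (package, hops=0).
Iteration 1: edges from {package} -> (rollback, hops=1), (test, hops=1).
Iteration 2: no outgoing edges from {rollback,test}; recursion stops.
SUM(hops) = 0 + 1 + 1 = 2.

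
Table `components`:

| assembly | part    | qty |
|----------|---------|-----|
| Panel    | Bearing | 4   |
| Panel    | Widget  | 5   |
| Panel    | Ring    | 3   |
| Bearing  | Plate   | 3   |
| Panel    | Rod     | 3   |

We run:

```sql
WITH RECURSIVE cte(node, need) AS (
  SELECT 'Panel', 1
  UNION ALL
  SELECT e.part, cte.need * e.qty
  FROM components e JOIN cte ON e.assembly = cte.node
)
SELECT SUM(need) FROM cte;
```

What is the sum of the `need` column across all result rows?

Base: (Panel, need=1).
Iteration 1: components of {Panel} -> Bearing = 1*4 = 4, Ring = 1*3 = 3, Rod = 1*3 = 3, Widget = 1*5 = 5.
Iteration 2: components of {Bearing,Ring,Rod,Widget} -> Plate = 4*3 = 12.
Iteration 3: no further components; recursion stops.
SUM(need) = 1 + 4 + 3 + 3 + 5 + 12 = 28.

28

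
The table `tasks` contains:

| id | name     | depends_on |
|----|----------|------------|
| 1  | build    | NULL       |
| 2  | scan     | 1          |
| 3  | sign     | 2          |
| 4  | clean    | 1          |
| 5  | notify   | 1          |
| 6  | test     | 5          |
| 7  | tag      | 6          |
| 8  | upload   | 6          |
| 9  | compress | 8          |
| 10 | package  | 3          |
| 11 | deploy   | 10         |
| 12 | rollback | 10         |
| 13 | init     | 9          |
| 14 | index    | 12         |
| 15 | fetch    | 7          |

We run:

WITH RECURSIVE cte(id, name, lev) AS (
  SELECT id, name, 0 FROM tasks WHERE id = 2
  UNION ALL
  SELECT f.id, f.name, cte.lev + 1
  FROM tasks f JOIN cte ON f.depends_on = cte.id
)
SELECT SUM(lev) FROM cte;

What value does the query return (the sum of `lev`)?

13

Base: id=2 (scan) at lev 0.
Iteration 1: rows with depends_on in {2} -> sign (id 3, lev 1).
Iteration 2: rows with depends_on in {3} -> package (id 10, lev 2).
Iteration 3: rows with depends_on in {10} -> deploy (id 11, lev 3), rollback (id 12, lev 3).
Iteration 4: rows with depends_on in {11,12} -> index (id 14, lev 4).
Iteration 5: no rows with depends_on in {14}; recursion stops.
SUM(lev) = 0 + 1 + 2 + 3 + 3 + 4 = 13.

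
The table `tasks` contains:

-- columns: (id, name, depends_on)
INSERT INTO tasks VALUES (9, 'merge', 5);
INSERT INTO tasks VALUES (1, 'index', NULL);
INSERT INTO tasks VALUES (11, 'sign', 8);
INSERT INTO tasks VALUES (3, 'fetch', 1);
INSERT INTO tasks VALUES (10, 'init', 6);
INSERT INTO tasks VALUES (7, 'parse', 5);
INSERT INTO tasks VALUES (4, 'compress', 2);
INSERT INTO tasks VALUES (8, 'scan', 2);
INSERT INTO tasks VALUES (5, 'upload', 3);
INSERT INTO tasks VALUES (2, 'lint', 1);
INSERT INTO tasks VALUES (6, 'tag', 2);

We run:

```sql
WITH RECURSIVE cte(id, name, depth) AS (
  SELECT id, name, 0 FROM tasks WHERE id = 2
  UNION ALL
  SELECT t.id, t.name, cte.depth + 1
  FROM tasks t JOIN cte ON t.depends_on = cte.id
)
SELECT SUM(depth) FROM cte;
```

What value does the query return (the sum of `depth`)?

Base: id=2 (lint) at depth 0.
Iteration 1: rows with depends_on in {2} -> compress (id 4, depth 1), tag (id 6, depth 1), scan (id 8, depth 1).
Iteration 2: rows with depends_on in {4,6,8} -> init (id 10, depth 2), sign (id 11, depth 2).
Iteration 3: no rows with depends_on in {10,11}; recursion stops.
SUM(depth) = 0 + 1 + 1 + 1 + 2 + 2 = 7.

7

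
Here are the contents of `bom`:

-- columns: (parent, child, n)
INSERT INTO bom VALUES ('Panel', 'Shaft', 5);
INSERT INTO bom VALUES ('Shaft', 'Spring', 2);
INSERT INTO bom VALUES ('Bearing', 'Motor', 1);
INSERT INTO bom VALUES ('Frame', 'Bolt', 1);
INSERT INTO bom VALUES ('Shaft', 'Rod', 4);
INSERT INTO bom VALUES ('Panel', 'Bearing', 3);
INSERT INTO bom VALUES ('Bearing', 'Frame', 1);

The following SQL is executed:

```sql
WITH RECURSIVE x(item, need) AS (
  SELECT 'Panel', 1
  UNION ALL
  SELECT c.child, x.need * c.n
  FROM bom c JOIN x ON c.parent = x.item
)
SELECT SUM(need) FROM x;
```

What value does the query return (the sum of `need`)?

48

Base: (Panel, need=1).
Iteration 1: components of {Panel} -> Bearing = 1*3 = 3, Shaft = 1*5 = 5.
Iteration 2: components of {Bearing,Shaft} -> Frame = 3*1 = 3, Motor = 3*1 = 3, Rod = 5*4 = 20, Spring = 5*2 = 10.
Iteration 3: components of {Frame,Motor,Rod,Spring} -> Bolt = 3*1 = 3.
Iteration 4: no further components; recursion stops.
SUM(need) = 1 + 3 + 5 + 3 + 3 + 10 + 20 + 3 = 48.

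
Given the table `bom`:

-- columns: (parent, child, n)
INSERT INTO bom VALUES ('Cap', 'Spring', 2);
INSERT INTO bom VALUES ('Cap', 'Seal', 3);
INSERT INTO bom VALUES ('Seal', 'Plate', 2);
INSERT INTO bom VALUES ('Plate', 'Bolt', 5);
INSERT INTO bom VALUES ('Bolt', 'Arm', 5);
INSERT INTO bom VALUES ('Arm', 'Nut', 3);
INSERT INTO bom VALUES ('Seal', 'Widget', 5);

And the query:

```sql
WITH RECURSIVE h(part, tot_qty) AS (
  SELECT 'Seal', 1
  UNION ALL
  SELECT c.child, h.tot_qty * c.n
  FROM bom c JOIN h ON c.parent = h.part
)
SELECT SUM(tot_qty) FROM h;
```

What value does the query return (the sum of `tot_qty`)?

Base: (Seal, tot_qty=1).
Iteration 1: components of {Seal} -> Plate = 1*2 = 2, Widget = 1*5 = 5.
Iteration 2: components of {Plate,Widget} -> Bolt = 2*5 = 10.
Iteration 3: components of {Bolt} -> Arm = 10*5 = 50.
Iteration 4: components of {Arm} -> Nut = 50*3 = 150.
Iteration 5: no further components; recursion stops.
SUM(tot_qty) = 1 + 2 + 5 + 10 + 50 + 150 = 218.

218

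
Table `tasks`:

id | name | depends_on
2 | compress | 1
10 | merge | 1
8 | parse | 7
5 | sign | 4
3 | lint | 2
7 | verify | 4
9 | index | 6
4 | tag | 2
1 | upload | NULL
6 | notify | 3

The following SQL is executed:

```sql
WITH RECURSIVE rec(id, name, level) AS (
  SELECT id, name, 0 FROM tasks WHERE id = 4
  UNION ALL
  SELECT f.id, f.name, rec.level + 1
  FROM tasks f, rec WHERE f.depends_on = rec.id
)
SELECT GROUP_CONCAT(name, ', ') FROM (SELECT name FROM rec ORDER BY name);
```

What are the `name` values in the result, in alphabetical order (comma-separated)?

parse, sign, tag, verify

Base: id=4 (tag) at level 0.
Iteration 1: rows with depends_on in {4} -> sign (id 5, level 1), verify (id 7, level 1).
Iteration 2: rows with depends_on in {5,7} -> parse (id 8, level 2).
Iteration 3: no rows with depends_on in {8}; recursion stops.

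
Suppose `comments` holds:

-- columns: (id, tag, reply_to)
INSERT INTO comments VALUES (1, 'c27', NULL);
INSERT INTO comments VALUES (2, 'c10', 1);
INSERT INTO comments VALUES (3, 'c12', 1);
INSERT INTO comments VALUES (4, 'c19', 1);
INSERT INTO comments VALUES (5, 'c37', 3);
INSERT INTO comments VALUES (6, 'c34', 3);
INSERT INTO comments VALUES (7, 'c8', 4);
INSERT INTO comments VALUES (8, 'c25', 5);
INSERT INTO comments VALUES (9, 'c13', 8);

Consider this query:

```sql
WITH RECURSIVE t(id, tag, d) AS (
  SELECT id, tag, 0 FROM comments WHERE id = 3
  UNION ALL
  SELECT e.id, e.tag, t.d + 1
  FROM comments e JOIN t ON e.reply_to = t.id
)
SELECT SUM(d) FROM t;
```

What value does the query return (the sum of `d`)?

7

Base: id=3 (c12) at d 0.
Iteration 1: rows with reply_to in {3} -> c37 (id 5, d 1), c34 (id 6, d 1).
Iteration 2: rows with reply_to in {5,6} -> c25 (id 8, d 2).
Iteration 3: rows with reply_to in {8} -> c13 (id 9, d 3).
Iteration 4: no rows with reply_to in {9}; recursion stops.
SUM(d) = 0 + 1 + 1 + 2 + 3 = 7.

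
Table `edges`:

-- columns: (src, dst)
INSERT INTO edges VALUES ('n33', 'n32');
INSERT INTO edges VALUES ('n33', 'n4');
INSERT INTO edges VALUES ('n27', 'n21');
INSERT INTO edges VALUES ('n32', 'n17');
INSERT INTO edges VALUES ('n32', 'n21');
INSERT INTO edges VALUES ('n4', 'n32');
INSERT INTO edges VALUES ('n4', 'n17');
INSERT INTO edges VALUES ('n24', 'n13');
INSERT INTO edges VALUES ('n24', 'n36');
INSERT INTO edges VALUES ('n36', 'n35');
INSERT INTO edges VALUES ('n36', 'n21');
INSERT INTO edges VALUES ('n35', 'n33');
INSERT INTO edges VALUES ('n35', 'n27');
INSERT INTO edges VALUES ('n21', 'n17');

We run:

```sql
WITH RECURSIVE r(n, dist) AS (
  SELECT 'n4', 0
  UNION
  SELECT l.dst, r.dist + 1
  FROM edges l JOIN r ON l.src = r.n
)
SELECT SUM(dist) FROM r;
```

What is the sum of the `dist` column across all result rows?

Base: (n4, dist=0).
Iteration 1: edges from {n4} -> (n17, dist=1), (n32, dist=1).
Iteration 2: edges from {n17,n32} -> (n17, dist=2), (n21, dist=2).
Iteration 3: edges from {n17,n21} -> (n17, dist=3).
Iteration 4: no outgoing edges from {n17}; recursion stops.
SUM(dist) = 0 + 1 + 1 + 2 + 2 + 3 = 9.

9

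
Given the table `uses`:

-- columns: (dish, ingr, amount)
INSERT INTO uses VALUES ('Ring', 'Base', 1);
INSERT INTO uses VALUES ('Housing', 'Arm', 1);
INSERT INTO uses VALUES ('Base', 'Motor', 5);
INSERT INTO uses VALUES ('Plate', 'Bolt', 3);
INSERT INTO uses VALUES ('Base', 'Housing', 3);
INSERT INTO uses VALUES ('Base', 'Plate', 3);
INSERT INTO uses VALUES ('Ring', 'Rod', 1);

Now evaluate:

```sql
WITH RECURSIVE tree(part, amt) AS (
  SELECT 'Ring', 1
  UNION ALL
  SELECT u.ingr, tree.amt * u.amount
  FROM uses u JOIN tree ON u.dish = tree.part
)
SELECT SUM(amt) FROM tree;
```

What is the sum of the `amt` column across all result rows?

Base: (Ring, amt=1).
Iteration 1: components of {Ring} -> Base = 1*1 = 1, Rod = 1*1 = 1.
Iteration 2: components of {Base,Rod} -> Housing = 1*3 = 3, Motor = 1*5 = 5, Plate = 1*3 = 3.
Iteration 3: components of {Housing,Motor,Plate} -> Arm = 3*1 = 3, Bolt = 3*3 = 9.
Iteration 4: no further components; recursion stops.
SUM(amt) = 1 + 1 + 1 + 3 + 3 + 5 + 3 + 9 = 26.

26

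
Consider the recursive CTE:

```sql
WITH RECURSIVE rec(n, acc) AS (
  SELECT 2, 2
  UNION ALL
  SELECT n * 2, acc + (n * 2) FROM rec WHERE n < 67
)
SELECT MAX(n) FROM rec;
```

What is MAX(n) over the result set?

Base: n=2, acc=2.
Iteration 1: 2 < 67 holds -> n = 2 * 2 = 4, acc = 2 + 4 = 6.
Iteration 2: 4 < 67 holds -> n = 4 * 2 = 8, acc = 6 + 8 = 14.
Iteration 3: 8 < 67 holds -> n = 8 * 2 = 16, acc = 14 + 16 = 30.
Iteration 4: 16 < 67 holds -> n = 16 * 2 = 32, acc = 30 + 32 = 62.
Iteration 5: 32 < 67 holds -> n = 32 * 2 = 64, acc = 62 + 64 = 126.
Iteration 6: 64 < 67 holds -> n = 64 * 2 = 128, acc = 126 + 128 = 254.
Iteration 7: 128 < 67 fails; recursion stops.
n values: 2, 4, 8, 16, 32, 64, 128; the maximum is 128.

128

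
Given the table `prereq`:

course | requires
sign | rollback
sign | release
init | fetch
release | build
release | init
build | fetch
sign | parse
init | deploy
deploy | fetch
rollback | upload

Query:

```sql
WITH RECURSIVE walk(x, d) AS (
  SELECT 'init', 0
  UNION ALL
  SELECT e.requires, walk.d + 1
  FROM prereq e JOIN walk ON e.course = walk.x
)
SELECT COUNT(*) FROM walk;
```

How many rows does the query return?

4

Base: (init, d=0).
Iteration 1: edges from {init} -> (deploy, d=1), (fetch, d=1).
Iteration 2: edges from {deploy,fetch} -> (fetch, d=2).
Iteration 3: no outgoing edges from {fetch}; recursion stops.
Total rows emitted: 4.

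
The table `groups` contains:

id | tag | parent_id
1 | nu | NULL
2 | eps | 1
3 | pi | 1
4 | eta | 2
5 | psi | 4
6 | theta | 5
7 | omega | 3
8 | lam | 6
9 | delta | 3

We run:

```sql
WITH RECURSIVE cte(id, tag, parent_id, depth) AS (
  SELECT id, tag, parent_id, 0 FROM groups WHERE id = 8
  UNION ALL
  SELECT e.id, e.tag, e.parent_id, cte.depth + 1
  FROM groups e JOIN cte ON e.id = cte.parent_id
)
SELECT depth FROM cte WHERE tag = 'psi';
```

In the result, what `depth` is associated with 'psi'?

Base: id=8 (lam), parent_id=6, depth 0.
Iteration 1: join on id=6 -> theta (id 6, parent_id=5, depth 1).
Iteration 2: join on id=5 -> psi (id 5, parent_id=4, depth 2).
Iteration 3: join on id=4 -> eta (id 4, parent_id=2, depth 3).
Iteration 4: join on id=2 -> eps (id 2, parent_id=1, depth 4).
Iteration 5: join on id=1 -> nu (id 1, parent_id=NULL, depth 5).
Iteration 6: parent_id is NULL; no match; recursion stops.

2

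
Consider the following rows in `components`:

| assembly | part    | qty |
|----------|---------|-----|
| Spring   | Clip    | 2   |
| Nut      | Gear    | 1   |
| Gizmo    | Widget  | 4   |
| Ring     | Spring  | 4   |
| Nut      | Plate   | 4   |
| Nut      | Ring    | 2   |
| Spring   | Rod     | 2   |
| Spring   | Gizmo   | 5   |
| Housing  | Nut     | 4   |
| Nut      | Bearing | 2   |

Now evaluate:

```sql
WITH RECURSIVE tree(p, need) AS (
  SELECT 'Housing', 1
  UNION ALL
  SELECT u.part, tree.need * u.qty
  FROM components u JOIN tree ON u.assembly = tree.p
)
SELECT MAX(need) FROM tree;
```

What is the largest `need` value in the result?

640

Base: (Housing, need=1).
Iteration 1: components of {Housing} -> Nut = 1*4 = 4.
Iteration 2: components of {Nut} -> Bearing = 4*2 = 8, Gear = 4*1 = 4, Plate = 4*4 = 16, Ring = 4*2 = 8.
Iteration 3: components of {Bearing,Gear,Plate,Ring} -> Spring = 8*4 = 32.
Iteration 4: components of {Spring} -> Clip = 32*2 = 64, Gizmo = 32*5 = 160, Rod = 32*2 = 64.
Iteration 5: components of {Clip,Gizmo,Rod} -> Widget = 160*4 = 640.
Iteration 6: no further components; recursion stops.
need values: 1, 4, 16, 8, 8, 4, 32, 160, 64, 64, 640; the maximum is 640.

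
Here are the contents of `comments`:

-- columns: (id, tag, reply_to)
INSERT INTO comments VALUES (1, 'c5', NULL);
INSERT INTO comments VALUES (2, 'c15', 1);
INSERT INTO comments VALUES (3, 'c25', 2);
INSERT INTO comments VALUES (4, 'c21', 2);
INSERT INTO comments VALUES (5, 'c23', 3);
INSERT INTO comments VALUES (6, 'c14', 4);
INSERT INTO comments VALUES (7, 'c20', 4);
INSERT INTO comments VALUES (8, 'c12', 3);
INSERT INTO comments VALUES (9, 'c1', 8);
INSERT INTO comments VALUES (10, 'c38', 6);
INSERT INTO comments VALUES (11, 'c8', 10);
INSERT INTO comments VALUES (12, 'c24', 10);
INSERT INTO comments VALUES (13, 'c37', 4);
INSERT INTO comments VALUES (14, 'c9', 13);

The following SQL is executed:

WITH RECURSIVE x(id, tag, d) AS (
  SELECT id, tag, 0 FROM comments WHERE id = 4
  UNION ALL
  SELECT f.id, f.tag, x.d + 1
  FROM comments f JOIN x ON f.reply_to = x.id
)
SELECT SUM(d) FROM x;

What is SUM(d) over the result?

Base: id=4 (c21) at d 0.
Iteration 1: rows with reply_to in {4} -> c14 (id 6, d 1), c20 (id 7, d 1), c37 (id 13, d 1).
Iteration 2: rows with reply_to in {6,7,13} -> c38 (id 10, d 2), c9 (id 14, d 2).
Iteration 3: rows with reply_to in {10,14} -> c8 (id 11, d 3), c24 (id 12, d 3).
Iteration 4: no rows with reply_to in {11,12}; recursion stops.
SUM(d) = 0 + 1 + 1 + 1 + 2 + 2 + 3 + 3 = 13.

13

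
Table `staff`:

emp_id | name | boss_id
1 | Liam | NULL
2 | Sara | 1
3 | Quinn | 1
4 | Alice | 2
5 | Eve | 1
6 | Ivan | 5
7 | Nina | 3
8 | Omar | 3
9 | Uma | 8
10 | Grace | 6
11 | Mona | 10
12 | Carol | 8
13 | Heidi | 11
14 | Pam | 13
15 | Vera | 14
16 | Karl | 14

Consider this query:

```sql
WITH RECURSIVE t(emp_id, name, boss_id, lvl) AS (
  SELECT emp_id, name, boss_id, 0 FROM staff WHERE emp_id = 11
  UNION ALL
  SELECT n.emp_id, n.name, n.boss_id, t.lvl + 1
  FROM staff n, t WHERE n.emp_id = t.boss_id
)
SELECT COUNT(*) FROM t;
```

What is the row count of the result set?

Base: emp_id=11 (Mona), boss_id=10, lvl 0.
Iteration 1: join on emp_id=10 -> Grace (id 10, boss_id=6, lvl 1).
Iteration 2: join on emp_id=6 -> Ivan (id 6, boss_id=5, lvl 2).
Iteration 3: join on emp_id=5 -> Eve (id 5, boss_id=1, lvl 3).
Iteration 4: join on emp_id=1 -> Liam (id 1, boss_id=NULL, lvl 4).
Iteration 5: boss_id is NULL; no match; recursion stops.
Total rows emitted: 5.

5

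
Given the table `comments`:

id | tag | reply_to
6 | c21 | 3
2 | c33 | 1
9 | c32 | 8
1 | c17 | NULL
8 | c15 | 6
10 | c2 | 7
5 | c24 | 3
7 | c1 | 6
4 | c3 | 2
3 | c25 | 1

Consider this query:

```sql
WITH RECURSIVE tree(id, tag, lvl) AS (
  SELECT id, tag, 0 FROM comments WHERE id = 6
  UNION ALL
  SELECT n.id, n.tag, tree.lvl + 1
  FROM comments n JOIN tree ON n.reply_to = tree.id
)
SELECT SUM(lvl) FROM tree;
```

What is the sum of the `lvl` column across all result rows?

Base: id=6 (c21) at lvl 0.
Iteration 1: rows with reply_to in {6} -> c1 (id 7, lvl 1), c15 (id 8, lvl 1).
Iteration 2: rows with reply_to in {7,8} -> c32 (id 9, lvl 2), c2 (id 10, lvl 2).
Iteration 3: no rows with reply_to in {9,10}; recursion stops.
SUM(lvl) = 0 + 1 + 1 + 2 + 2 = 6.

6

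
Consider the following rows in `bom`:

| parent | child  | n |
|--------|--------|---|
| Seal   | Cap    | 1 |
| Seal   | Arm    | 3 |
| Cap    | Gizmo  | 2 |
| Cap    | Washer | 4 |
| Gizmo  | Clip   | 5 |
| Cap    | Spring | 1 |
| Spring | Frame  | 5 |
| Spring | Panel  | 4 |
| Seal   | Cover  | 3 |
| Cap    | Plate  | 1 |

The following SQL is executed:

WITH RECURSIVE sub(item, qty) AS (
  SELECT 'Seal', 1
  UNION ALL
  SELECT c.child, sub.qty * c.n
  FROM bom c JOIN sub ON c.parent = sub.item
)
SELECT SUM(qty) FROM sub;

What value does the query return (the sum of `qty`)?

Base: (Seal, qty=1).
Iteration 1: components of {Seal} -> Arm = 1*3 = 3, Cap = 1*1 = 1, Cover = 1*3 = 3.
Iteration 2: components of {Arm,Cap,Cover} -> Gizmo = 1*2 = 2, Plate = 1*1 = 1, Spring = 1*1 = 1, Washer = 1*4 = 4.
Iteration 3: components of {Gizmo,Plate,Spring,Washer} -> Clip = 2*5 = 10, Frame = 1*5 = 5, Panel = 1*4 = 4.
Iteration 4: no further components; recursion stops.
SUM(qty) = 1 + 1 + 3 + 3 + 2 + 4 + 1 + 1 + 10 + 5 + 4 = 35.

35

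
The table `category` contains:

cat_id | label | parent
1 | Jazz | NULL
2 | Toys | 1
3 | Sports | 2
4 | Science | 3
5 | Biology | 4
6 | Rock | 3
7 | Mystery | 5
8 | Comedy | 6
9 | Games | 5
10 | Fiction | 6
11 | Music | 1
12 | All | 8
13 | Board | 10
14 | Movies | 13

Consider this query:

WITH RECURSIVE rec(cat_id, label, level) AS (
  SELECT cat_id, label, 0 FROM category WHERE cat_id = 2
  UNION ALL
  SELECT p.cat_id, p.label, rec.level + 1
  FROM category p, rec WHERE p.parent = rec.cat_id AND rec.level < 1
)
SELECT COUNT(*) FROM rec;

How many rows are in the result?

2

Base: cat_id=2 (Toys) at level 0.
Iteration 1: rows with parent in {2} -> Sports (id 3, level 1).
Iteration 2: level < 1 fails for all current rows; recursion stops.
Total rows emitted: 2.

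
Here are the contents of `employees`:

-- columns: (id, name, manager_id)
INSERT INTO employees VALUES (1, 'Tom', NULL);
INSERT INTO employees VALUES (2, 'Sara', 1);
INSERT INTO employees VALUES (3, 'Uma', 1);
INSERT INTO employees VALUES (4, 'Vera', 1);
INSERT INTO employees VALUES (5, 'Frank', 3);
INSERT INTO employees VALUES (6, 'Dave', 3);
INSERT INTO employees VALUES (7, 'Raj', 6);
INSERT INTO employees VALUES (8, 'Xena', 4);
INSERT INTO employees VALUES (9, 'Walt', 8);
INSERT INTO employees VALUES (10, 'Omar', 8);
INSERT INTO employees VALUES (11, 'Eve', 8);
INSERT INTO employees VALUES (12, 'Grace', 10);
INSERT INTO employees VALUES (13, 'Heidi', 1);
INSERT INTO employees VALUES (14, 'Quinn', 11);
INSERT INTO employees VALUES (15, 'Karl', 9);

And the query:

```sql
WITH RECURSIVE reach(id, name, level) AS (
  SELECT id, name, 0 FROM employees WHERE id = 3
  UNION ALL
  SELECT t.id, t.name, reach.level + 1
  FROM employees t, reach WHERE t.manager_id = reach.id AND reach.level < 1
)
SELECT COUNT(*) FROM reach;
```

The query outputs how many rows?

Base: id=3 (Uma) at level 0.
Iteration 1: rows with manager_id in {3} -> Frank (id 5, level 1), Dave (id 6, level 1).
Iteration 2: level < 1 fails for all current rows; recursion stops.
Total rows emitted: 3.

3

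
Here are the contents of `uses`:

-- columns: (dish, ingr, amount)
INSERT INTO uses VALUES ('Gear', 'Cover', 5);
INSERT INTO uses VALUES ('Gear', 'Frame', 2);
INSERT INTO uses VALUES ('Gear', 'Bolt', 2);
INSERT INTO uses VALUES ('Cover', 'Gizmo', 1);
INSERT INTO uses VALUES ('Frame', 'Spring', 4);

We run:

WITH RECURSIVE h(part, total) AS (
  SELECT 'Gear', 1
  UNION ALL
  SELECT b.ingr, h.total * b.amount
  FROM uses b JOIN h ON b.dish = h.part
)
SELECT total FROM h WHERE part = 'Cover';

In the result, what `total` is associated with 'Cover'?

Base: (Gear, total=1).
Iteration 1: components of {Gear} -> Bolt = 1*2 = 2, Cover = 1*5 = 5, Frame = 1*2 = 2.
Iteration 2: components of {Bolt,Cover,Frame} -> Gizmo = 5*1 = 5, Spring = 2*4 = 8.
Iteration 3: no further components; recursion stops.

5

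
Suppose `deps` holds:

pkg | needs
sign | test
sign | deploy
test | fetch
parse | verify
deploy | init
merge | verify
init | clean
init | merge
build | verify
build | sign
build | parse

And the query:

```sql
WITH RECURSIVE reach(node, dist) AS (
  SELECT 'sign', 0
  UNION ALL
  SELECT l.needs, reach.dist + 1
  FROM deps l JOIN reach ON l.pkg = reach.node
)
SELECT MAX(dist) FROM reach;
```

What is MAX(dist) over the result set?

Base: (sign, dist=0).
Iteration 1: edges from {sign} -> (deploy, dist=1), (test, dist=1).
Iteration 2: edges from {deploy,test} -> (fetch, dist=2), (init, dist=2).
Iteration 3: edges from {fetch,init} -> (clean, dist=3), (merge, dist=3).
Iteration 4: edges from {clean,merge} -> (verify, dist=4).
Iteration 5: no outgoing edges from {verify}; recursion stops.
dist values: 0, 1, 1, 2, 2, 3, 3, 4; the maximum is 4.

4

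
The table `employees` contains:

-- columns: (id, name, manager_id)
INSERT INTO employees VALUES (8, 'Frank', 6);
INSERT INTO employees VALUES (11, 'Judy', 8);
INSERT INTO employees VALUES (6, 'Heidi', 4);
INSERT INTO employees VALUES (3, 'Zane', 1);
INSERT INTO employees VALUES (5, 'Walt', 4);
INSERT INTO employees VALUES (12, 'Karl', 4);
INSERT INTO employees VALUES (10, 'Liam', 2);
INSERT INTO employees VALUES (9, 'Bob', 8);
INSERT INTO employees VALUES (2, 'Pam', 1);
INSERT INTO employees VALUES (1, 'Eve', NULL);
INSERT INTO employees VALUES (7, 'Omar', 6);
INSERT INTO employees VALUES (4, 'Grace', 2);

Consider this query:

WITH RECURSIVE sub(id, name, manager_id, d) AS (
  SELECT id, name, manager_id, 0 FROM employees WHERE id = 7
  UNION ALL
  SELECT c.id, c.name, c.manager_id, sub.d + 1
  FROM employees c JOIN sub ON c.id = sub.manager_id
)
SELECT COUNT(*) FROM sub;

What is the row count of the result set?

Base: id=7 (Omar), manager_id=6, d 0.
Iteration 1: join on id=6 -> Heidi (id 6, manager_id=4, d 1).
Iteration 2: join on id=4 -> Grace (id 4, manager_id=2, d 2).
Iteration 3: join on id=2 -> Pam (id 2, manager_id=1, d 3).
Iteration 4: join on id=1 -> Eve (id 1, manager_id=NULL, d 4).
Iteration 5: manager_id is NULL; no match; recursion stops.
Total rows emitted: 5.

5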